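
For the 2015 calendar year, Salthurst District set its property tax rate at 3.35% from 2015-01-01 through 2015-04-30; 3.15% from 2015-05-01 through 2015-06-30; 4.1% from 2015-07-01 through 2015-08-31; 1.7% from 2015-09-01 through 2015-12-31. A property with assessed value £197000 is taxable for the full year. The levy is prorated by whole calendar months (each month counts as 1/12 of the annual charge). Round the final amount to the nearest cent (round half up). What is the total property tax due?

2015-01-01 to 2015-04-30: 4 months at 3.35% → £197000 × 3.35% × 4/12 = £2199.8333
2015-05-01 to 2015-06-30: 2 months at 3.15% → £197000 × 3.15% × 2/12 = £1034.2500
2015-07-01 to 2015-08-31: 2 months at 4.1% → £197000 × 4.1% × 2/12 = £1346.1667
2015-09-01 to 2015-12-31: 4 months at 1.7% → £197000 × 1.7% × 4/12 = £1116.3333
Total = £5696.5833

£5696.58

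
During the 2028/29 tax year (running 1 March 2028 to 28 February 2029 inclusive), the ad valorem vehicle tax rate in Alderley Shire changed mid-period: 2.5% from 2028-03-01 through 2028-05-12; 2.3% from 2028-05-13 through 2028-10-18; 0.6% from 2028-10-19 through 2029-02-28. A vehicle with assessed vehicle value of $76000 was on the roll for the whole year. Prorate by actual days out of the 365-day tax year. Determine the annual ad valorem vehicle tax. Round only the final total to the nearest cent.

$1307.62

2028-03-01 to 2028-05-12: 73 days at 2.5% → $76000 × 2.5% × 73/365 = $380.0000
2028-05-13 to 2028-10-18: 159 days at 2.3% → $76000 × 2.3% × 159/365 = $761.4575
2028-10-19 to 2029-02-28: 133 days at 0.6% → $76000 × 0.6% × 133/365 = $166.1589
Total = $1307.6164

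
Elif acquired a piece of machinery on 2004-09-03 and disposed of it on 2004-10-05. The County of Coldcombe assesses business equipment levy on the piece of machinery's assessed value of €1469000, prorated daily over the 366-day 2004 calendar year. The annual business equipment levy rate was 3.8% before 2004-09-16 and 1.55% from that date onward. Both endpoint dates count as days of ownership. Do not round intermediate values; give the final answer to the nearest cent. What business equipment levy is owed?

€3226.98

2004-09-03 to 2004-09-15: 13 days at 3.8% → €1469000 × 3.8% × 13/366 = €1982.7486
2004-09-16 to 2004-10-05: 20 days at 1.55% → €1469000 × 1.55% × 20/366 = €1244.2350
Total = €3226.9836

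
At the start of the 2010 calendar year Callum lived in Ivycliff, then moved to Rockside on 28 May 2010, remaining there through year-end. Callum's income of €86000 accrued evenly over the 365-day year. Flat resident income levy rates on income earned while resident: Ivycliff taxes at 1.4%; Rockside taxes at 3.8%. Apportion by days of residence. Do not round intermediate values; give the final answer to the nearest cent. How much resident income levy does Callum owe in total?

Ivycliff, 1 Jan – 27 May 2010: 147 days → €86000 × 1.4% × 147/365 = €484.8986
Rockside, 28 May – 31 Dec 2010: 218 days → €86000 × 3.8% × 218/365 = €1951.8466
Total = €2436.7452

€2436.75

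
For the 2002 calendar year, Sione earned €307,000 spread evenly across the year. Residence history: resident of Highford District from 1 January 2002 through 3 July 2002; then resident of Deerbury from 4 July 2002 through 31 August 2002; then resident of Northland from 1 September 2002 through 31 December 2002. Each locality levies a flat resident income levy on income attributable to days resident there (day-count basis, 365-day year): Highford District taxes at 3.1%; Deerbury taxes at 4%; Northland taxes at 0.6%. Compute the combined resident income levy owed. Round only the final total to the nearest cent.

Highford District, 1 January – 3 July 2002: 184 days → €307,000 × 3.1% × 184/365 = €4,797.6110
Deerbury, 4 July – 31 August 2002: 59 days → €307,000 × 4% × 59/365 = €1,984.9863
Northland, 1 September – 31 December 2002: 122 days → €307,000 × 0.6% × 122/365 = €615.6822
Total = €7,398.2795

€7,398.28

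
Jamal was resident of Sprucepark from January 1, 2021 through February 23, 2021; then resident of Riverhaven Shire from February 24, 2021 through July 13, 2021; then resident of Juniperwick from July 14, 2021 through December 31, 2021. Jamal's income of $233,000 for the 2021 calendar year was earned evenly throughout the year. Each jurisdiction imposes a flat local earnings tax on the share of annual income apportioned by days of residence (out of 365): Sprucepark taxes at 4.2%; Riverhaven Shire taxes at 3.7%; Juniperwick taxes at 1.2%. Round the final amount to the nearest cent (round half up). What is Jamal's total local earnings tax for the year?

Sprucepark, January 1 – February 23, 2021: 54 days → $233,000 × 4.2% × 54/365 = $1,447.7918
Riverhaven Shire, February 24 – July 13, 2021: 140 days → $233,000 × 3.7% × 140/365 = $3,306.6849
Juniperwick, July 14 – December 31, 2021: 171 days → $233,000 × 1.2% × 171/365 = $1,309.9068
Total = $6,064.3836

$6,064.38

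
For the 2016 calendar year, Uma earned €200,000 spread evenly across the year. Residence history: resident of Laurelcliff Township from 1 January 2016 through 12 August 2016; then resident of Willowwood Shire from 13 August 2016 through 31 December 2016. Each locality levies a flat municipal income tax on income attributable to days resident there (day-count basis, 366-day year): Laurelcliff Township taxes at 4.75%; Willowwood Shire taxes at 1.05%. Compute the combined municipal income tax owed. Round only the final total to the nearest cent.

€6,649.18

Laurelcliff Township, 1 January – 12 August 2016: 225 days → €200,000 × 4.75% × 225/366 = €5,840.1639
Willowwood Shire, 13 August – 31 December 2016: 141 days → €200,000 × 1.05% × 141/366 = €809.0164
Total = €6,649.1803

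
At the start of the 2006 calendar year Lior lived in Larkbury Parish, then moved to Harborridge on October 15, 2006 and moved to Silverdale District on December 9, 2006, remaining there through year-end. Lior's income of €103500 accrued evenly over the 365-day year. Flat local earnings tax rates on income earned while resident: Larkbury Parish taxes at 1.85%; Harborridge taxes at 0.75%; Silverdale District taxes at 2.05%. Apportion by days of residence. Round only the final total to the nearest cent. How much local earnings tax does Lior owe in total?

Larkbury Parish, January 1 – October 14, 2006: 287 days → €103500 × 1.85% × 287/365 = €1505.5705
Harborridge, October 15 – December 8, 2006: 55 days → €103500 × 0.75% × 55/365 = €116.9692
Silverdale District, December 9 – December 31, 2006: 23 days → €103500 × 2.05% × 23/365 = €133.6993
Total = €1756.2390

€1756.24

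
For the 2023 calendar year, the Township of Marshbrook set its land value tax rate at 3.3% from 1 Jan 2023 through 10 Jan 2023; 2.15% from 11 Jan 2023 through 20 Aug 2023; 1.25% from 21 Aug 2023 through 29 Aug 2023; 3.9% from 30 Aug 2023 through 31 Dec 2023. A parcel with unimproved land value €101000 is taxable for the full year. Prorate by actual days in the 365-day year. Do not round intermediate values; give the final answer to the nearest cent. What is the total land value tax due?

€2781.37

1 Jan – 10 Jan 2023: 10 days at 3.3% → €101000 × 3.3% × 10/365 = €91.3151
11 Jan – 20 Aug 2023: 222 days at 2.15% → €101000 × 2.15% × 222/365 = €1320.7479
21 Aug – 29 Aug 2023: 9 days at 1.25% → €101000 × 1.25% × 9/365 = €31.1301
30 Aug – 31 Dec 2023: 124 days at 3.9% → €101000 × 3.9% × 124/365 = €1338.1808
Total = €2781.3740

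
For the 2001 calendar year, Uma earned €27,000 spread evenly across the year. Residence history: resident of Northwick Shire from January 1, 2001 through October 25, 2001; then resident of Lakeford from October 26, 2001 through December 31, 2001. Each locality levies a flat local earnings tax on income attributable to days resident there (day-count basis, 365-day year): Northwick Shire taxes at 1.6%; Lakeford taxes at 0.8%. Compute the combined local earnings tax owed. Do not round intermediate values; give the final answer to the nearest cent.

Northwick Shire, January 1 – October 25, 2001: 298 days → €27,000 × 1.6% × 298/365 = €352.7014
Lakeford, October 26 – December 31, 2001: 67 days → €27,000 × 0.8% × 67/365 = €39.6493
Total = €392.3507

€392.35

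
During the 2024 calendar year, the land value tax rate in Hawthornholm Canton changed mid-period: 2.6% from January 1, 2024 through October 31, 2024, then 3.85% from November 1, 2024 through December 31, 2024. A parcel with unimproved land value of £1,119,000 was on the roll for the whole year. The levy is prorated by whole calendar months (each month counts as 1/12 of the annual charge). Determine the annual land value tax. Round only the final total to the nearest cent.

January 1 – October 31, 2024: 10 months at 2.6% → £1,119,000 × 2.6% × 10/12 = £24,245.0000
November 1 – December 31, 2024: 2 months at 3.85% → £1,119,000 × 3.85% × 2/12 = £7,180.2500
Total = £31,425.2500

£31,425.25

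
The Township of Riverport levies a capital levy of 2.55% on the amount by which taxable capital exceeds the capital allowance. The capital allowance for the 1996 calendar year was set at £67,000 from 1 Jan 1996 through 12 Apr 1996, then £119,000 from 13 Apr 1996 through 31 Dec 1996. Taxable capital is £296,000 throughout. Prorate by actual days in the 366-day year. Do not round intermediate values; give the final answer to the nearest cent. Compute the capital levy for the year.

1 Jan – 12 Apr 1996: 103 days, exemption £67,000 → (£296,000 − £67,000) × 2.55% × 103/366 = £1,643.3566
13 Apr – 31 Dec 1996: 263 days, exemption £119,000 → (£296,000 − £119,000) × 2.55% × 263/366 = £3,243.3074
Total = £4,886.6639

£4,886.66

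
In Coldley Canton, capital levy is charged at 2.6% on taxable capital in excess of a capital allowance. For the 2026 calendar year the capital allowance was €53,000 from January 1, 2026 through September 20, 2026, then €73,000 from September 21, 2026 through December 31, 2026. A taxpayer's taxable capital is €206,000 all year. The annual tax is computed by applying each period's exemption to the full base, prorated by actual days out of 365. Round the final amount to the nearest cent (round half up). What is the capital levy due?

January 1 – September 20, 2026: 263 days, exemption €53,000 → (€206,000 − €53,000) × 2.6% × 263/365 = €2,866.3397
September 21 – December 31, 2026: 102 days, exemption €73,000 → (€206,000 − €73,000) × 2.6% × 102/365 = €966.3452
Total = €3,832.6849

€3,832.68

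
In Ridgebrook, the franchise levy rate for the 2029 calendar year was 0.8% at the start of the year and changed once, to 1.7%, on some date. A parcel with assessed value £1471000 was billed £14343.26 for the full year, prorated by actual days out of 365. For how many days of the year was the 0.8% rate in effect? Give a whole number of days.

294 days

Let d = days at the first rate; then 365 − d days at the second rate.
£1471000 × [0.8%·d + 1.7%·(365−d)] / 365 = £14343.26
Solving gives d = 294, so the new rate took effect on 22 Oct 2029.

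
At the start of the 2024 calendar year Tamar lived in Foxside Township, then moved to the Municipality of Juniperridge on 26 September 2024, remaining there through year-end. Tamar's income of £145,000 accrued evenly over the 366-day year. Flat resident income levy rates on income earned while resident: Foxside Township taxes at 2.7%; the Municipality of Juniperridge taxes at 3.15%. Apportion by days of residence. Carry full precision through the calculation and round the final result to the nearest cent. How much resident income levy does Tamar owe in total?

£4,087.93

Foxside Township, 1 January – 25 September 2024: 269 days → £145,000 × 2.7% × 269/366 = £2,877.4180
The Municipality of Juniperridge, 26 September – 31 December 2024: 97 days → £145,000 × 3.15% × 97/366 = £1,210.5123
Total = £4,087.9303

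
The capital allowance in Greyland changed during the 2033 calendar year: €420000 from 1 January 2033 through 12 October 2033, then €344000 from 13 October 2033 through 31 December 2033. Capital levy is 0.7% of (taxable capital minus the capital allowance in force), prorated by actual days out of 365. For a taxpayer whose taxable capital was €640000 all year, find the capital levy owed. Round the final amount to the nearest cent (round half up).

1 January – 12 October 2033: 285 days, exemption €420000 → (€640000 − €420000) × 0.7% × 285/365 = €1202.4658
13 October – 31 December 2033: 80 days, exemption €344000 → (€640000 − €344000) × 0.7% × 80/365 = €454.1370
Total = €1656.6027

€1656.60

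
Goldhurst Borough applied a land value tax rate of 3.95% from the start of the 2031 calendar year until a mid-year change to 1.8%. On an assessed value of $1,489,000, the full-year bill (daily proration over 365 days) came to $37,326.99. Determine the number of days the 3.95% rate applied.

Let d = days at the first rate; then 365 − d days at the second rate.
$1,489,000 × [3.95%·d + 1.8%·(365−d)] / 365 = $37,326.99
Solving gives d = 120, so the new rate took effect on 1 May 2031.

120 days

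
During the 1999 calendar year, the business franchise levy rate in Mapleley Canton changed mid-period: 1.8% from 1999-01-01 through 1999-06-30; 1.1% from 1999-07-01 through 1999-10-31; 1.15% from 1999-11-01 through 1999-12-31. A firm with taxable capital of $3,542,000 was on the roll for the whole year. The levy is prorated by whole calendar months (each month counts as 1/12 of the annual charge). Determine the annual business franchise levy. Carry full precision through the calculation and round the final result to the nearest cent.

$51,654.17

1999-01-01 to 1999-06-30: 6 months at 1.8% → $3,542,000 × 1.8% × 6/12 = $31,878.0000
1999-07-01 to 1999-10-31: 4 months at 1.1% → $3,542,000 × 1.1% × 4/12 = $12,987.3333
1999-11-01 to 1999-12-31: 2 months at 1.15% → $3,542,000 × 1.15% × 2/12 = $6,788.8333
Total = $51,654.1667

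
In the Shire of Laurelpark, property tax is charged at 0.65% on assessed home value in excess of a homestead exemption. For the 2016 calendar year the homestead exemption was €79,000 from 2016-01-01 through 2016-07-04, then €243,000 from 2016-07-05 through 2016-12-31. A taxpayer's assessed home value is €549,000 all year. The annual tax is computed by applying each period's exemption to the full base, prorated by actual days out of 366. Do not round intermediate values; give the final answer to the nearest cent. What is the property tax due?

€2,530.74

2016-01-01 to 2016-07-04: 186 days, exemption €79,000 → (€549,000 − €79,000) × 0.65% × 186/366 = €1,552.5410
2016-07-05 to 2016-12-31: 180 days, exemption €243,000 → (€549,000 − €243,000) × 0.65% × 180/366 = €978.1967
Total = €2,530.7377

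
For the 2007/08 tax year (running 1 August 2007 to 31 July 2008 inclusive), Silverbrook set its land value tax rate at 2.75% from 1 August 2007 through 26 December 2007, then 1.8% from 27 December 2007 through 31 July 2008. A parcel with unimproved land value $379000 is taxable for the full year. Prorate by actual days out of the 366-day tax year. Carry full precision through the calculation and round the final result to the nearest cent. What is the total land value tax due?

$8277.94

1 August – 26 December 2007: 148 days at 2.75% → $379000 × 2.75% × 148/366 = $4214.5628
27 December 2007 – 31 July 2008: 218 days at 1.8% → $379000 × 1.8% × 218/366 = $4063.3770
Total = $8277.9399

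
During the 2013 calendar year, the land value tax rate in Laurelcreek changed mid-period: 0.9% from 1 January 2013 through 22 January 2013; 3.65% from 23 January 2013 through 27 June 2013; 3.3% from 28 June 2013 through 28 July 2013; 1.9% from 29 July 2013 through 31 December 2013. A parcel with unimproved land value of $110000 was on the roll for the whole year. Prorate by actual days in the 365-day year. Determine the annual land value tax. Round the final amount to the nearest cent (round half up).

1 January – 22 January 2013: 22 days at 0.9% → $110000 × 0.9% × 22/365 = $59.6712
23 January – 27 June 2013: 156 days at 3.65% → $110000 × 3.65% × 156/365 = $1716.0000
28 June – 28 July 2013: 31 days at 3.3% → $110000 × 3.3% × 31/365 = $308.3014
29 July – 31 December 2013: 156 days at 1.9% → $110000 × 1.9% × 156/365 = $893.2603
Total = $2977.2329

$2977.23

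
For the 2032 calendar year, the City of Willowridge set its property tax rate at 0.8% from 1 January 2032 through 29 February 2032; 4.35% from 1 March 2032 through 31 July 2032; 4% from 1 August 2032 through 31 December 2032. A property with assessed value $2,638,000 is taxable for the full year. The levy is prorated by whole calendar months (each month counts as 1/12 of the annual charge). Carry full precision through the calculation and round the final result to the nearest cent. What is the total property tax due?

$95,297.75

1 January – 29 February 2032: 2 months at 0.8% → $2,638,000 × 0.8% × 2/12 = $3,517.3333
1 March – 31 July 2032: 5 months at 4.35% → $2,638,000 × 4.35% × 5/12 = $47,813.7500
1 August – 31 December 2032: 5 months at 4% → $2,638,000 × 4% × 5/12 = $43,966.6667
Total = $95,297.7500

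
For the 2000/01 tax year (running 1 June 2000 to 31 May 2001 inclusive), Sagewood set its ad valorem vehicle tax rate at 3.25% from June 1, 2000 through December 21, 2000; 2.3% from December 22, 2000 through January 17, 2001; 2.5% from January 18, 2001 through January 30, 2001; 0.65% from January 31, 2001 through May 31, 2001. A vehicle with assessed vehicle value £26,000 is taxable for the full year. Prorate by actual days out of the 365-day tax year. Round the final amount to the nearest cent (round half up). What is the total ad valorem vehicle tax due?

£595.68

June 1 – December 21, 2000: 204 days at 3.25% → £26,000 × 3.25% × 204/365 = £472.2740
December 22, 2000 – January 17, 2001: 27 days at 2.3% → £26,000 × 2.3% × 27/365 = £44.2356
January 18 – January 30, 2001: 13 days at 2.5% → £26,000 × 2.5% × 13/365 = £23.1507
January 31 – May 31, 2001: 121 days at 0.65% → £26,000 × 0.65% × 121/365 = £56.0247
Total = £595.6849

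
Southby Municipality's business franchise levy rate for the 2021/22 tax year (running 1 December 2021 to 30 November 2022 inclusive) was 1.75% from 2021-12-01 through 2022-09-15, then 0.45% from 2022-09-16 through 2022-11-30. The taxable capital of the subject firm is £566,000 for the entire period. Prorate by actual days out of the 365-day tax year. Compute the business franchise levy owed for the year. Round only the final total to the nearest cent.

£8,372.92

2021-12-01 to 2022-09-15: 289 days at 1.75% → £566,000 × 1.75% × 289/365 = £7,842.5890
2022-09-16 to 2022-11-30: 76 days at 0.45% → £566,000 × 0.45% × 76/365 = £530.3342
Total = £8,372.9233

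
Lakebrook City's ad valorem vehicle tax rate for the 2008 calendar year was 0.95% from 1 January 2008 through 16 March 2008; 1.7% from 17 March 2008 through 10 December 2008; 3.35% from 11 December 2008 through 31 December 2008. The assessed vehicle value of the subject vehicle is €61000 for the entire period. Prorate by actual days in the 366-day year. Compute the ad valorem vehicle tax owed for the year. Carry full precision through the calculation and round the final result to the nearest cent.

1 January – 16 March 2008: 76 days at 0.95% → €61000 × 0.95% × 76/366 = €120.3333
17 March – 10 December 2008: 269 days at 1.7% → €61000 × 1.7% × 269/366 = €762.1667
11 December – 31 December 2008: 21 days at 3.35% → €61000 × 3.35% × 21/366 = €117.2500
Total = €999.7500

€999.75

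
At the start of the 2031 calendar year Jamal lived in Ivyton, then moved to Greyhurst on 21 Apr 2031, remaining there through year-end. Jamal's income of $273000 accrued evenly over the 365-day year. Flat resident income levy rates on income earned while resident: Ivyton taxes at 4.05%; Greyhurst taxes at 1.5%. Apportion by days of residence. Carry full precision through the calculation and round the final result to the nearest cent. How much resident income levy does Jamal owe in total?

Ivyton, 1 Jan – 20 Apr 2031: 110 days → $273000 × 4.05% × 110/365 = $3332.0959
Greyhurst, 21 Apr – 31 Dec 2031: 255 days → $273000 × 1.5% × 255/365 = $2860.8904
Total = $6192.9863

$6192.99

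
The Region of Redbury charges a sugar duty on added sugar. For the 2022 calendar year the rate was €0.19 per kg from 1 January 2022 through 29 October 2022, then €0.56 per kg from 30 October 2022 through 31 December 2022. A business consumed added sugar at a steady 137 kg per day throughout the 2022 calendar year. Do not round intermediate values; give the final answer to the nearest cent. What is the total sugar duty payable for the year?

1 January – 29 October 2022: 302 days × 137 kg/day = 41,374 kg at €0.19/kg → €7,861.06
30 October – 31 December 2022: 63 days × 137 kg/day = 8,631 kg at €0.56/kg → €4,833.36

€12,694.42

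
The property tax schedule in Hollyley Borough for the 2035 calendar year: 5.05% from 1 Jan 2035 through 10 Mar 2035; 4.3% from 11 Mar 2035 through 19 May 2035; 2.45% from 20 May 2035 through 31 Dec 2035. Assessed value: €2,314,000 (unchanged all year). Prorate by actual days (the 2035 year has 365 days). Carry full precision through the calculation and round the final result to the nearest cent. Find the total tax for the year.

1 Jan – 10 Mar 2035: 69 days at 5.05% → €2,314,000 × 5.05% × 69/365 = €22,090.7753
11 Mar – 19 May 2035: 70 days at 4.3% → €2,314,000 × 4.3% × 70/365 = €19,082.5753
20 May – 31 Dec 2035: 226 days at 2.45% → €2,314,000 × 2.45% × 226/365 = €35,103.0630
Total = €76,276.4137

€76,276.41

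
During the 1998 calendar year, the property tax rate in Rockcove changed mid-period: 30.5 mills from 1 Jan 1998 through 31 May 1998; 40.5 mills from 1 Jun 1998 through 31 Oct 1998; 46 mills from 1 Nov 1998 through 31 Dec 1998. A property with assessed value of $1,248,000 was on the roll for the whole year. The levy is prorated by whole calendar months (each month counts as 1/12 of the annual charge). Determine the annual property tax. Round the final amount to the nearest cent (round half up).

1 Jan – 31 May 1998: 5 months at 30.5 mills → $1,248,000 × 3.05% × 5/12 = $15,860.0000
1 Jun – 31 Oct 1998: 5 months at 40.5 mills → $1,248,000 × 4.05% × 5/12 = $21,060.0000
1 Nov – 31 Dec 1998: 2 months at 46 mills → $1,248,000 × 4.6% × 2/12 = $9,568.0000
Total = $46,488.0000

$46,488.00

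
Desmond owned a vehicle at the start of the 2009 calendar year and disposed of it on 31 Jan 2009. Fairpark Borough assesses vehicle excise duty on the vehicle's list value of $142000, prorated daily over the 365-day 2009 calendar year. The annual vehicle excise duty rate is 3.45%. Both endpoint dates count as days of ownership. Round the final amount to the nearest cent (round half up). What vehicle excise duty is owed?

Days held (1 Jan – 31 Jan 2009): 31 out of 365
Tax = $142000 × 3.45% × 31/365 = $416.0795

$416.08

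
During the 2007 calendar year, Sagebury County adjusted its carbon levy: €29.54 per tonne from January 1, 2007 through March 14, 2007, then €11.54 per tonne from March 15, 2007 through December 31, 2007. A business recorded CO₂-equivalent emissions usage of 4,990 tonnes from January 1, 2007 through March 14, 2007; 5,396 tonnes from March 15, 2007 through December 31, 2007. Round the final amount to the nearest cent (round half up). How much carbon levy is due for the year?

January 1 – March 14, 2007: 4,990 tonnes at €29.54/tonne → €147,404.60
March 15 – December 31, 2007: 5,396 tonnes at €11.54/tonne → €62,269.84

€209,674.44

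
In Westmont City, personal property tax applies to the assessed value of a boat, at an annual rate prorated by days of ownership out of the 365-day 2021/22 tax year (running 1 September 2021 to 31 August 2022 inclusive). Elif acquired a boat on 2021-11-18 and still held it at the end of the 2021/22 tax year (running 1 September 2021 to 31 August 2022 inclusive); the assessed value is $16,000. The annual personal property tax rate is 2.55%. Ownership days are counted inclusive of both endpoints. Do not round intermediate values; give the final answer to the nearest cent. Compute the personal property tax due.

$320.81

Days held (2021-11-18 to 2022-08-31): 287 out of 365
Tax = $16,000 × 2.55% × 287/365 = $320.8110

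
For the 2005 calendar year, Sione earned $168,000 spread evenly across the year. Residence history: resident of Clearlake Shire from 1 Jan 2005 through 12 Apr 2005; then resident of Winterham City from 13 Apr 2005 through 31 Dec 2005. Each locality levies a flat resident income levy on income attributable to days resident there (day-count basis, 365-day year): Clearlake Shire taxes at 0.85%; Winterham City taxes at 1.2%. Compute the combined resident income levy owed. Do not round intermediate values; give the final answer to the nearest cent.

$1,851.68

Clearlake Shire, 1 Jan – 12 Apr 2005: 102 days → $168,000 × 0.85% × 102/365 = $399.0575
Winterham City, 13 Apr – 31 Dec 2005: 263 days → $168,000 × 1.2% × 263/365 = $1,452.6247
Total = $1,851.6822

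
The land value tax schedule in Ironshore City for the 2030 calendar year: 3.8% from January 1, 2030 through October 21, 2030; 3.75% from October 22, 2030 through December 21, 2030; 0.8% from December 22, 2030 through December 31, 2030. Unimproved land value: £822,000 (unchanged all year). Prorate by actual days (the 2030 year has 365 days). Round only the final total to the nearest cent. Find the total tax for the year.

January 1 – October 21, 2030: 294 days at 3.8% → £822,000 × 3.8% × 294/365 = £25,159.9562
October 22 – December 21, 2030: 61 days at 3.75% → £822,000 × 3.75% × 61/365 = £5,151.5753
December 22 – December 31, 2030: 10 days at 0.8% → £822,000 × 0.8% × 10/365 = £180.1644
Total = £30,491.6959

£30,491.70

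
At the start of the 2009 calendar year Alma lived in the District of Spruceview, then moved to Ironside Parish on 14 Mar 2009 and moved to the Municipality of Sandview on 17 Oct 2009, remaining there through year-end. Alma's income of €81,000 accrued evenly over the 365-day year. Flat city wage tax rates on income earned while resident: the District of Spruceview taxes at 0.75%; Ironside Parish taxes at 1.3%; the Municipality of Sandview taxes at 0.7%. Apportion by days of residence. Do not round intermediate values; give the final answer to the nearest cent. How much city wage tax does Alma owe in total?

€863.93

The District of Spruceview, 1 Jan – 13 Mar 2009: 72 days → €81,000 × 0.75% × 72/365 = €119.8356
Ironside Parish, 14 Mar – 16 Oct 2009: 217 days → €81,000 × 1.3% × 217/365 = €626.0301
The Municipality of Sandview, 17 Oct – 31 Dec 2009: 76 days → €81,000 × 0.7% × 76/365 = €118.0603
Total = €863.9260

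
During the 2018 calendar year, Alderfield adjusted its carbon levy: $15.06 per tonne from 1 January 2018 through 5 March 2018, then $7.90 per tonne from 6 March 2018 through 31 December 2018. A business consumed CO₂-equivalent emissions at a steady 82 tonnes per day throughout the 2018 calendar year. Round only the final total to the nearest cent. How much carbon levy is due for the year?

1 January – 5 March 2018: 64 days × 82 tonnes/day = 5,248 tonnes at $15.06/tonne → $79034.88
6 March – 31 December 2018: 301 days × 82 tonnes/day = 24,682 tonnes at $7.90/tonne → $194987.80

$274022.68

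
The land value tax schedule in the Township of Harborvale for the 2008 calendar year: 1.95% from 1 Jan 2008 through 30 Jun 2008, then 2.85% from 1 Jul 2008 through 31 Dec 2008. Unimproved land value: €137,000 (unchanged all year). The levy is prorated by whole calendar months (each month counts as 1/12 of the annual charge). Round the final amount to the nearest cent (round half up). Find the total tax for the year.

€3,288.00

1 Jan – 30 Jun 2008: 6 months at 1.95% → €137,000 × 1.95% × 6/12 = €1,335.7500
1 Jul – 31 Dec 2008: 6 months at 2.85% → €137,000 × 2.85% × 6/12 = €1,952.2500
Total = €3,288.0000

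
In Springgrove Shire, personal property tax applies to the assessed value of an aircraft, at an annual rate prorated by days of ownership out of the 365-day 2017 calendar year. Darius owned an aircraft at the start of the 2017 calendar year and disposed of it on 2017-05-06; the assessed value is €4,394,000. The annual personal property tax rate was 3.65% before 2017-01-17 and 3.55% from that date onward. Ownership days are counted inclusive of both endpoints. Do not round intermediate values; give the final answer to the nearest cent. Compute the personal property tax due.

€54,040.18

2017-01-01 to 2017-01-16: 16 days at 3.65% → €4,394,000 × 3.65% × 16/365 = €7,030.4000
2017-01-17 to 2017-05-06: 110 days at 3.55% → €4,394,000 × 3.55% × 110/365 = €47,009.7808
Total = €54,040.1808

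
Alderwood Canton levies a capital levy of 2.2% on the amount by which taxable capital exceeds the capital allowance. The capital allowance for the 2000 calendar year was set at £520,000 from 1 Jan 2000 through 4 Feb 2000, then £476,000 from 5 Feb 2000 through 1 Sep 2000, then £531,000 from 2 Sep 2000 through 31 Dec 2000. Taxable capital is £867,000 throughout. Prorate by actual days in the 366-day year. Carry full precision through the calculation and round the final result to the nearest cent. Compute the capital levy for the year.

£8,109.40

1 Jan – 4 Feb 2000: 35 days, exemption £520,000 → (£867,000 − £520,000) × 2.2% × 35/366 = £730.0273
5 Feb – 1 Sep 2000: 210 days, exemption £476,000 → (£867,000 − £476,000) × 2.2% × 210/366 = £4,935.5738
2 Sep – 31 Dec 2000: 121 days, exemption £531,000 → (£867,000 − £531,000) × 2.2% × 121/366 = £2,443.8033
Total = £8,109.4044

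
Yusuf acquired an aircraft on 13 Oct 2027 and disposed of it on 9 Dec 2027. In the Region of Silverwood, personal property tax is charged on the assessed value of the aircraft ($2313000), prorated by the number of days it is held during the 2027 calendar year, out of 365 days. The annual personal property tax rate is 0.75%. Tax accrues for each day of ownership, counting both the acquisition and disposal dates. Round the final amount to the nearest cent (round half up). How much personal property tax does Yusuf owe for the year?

$2756.59

Days held (13 Oct – 9 Dec 2027): 58 out of 365
Tax = $2313000 × 0.75% × 58/365 = $2756.5890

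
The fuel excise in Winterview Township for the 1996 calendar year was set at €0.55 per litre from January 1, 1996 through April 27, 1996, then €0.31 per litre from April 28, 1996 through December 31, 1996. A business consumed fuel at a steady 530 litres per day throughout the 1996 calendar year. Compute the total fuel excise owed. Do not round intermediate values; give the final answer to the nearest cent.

€75,143.40

January 1 – April 27, 1996: 118 days × 530 litres/day = 62,540 litres at €0.55/litre → €34,397.00
April 28 – December 31, 1996: 248 days × 530 litres/day = 131,440 litres at €0.31/litre → €40,746.40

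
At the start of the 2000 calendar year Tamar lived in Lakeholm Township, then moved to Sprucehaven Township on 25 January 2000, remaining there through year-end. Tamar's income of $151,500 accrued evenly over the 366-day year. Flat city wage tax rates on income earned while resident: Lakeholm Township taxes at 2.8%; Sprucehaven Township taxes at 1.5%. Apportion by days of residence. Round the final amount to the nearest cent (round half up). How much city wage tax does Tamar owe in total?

Lakeholm Township, 1 January – 24 January 2000: 24 days → $151,500 × 2.8% × 24/366 = $278.1639
Sprucehaven Township, 25 January – 31 December 2000: 342 days → $151,500 × 1.5% × 342/366 = $2,123.4836
Total = $2,401.6475

$2,401.65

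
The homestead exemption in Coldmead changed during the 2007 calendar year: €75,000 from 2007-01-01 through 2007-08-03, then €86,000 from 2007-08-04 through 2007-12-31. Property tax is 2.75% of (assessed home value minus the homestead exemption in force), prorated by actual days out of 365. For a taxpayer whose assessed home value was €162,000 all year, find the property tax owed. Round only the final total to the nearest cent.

2007-01-01 to 2007-08-03: 215 days, exemption €75,000 → (€162,000 − €75,000) × 2.75% × 215/365 = €1,409.2808
2007-08-04 to 2007-12-31: 150 days, exemption €86,000 → (€162,000 − €86,000) × 2.75% × 150/365 = €858.9041
Total = €2,268.1849

€2,268.18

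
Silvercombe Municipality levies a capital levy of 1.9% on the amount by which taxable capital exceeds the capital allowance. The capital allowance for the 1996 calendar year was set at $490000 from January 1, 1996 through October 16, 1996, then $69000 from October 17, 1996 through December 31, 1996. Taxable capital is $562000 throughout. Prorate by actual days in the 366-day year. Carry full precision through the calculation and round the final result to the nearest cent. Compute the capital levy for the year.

January 1 – October 16, 1996: 290 days, exemption $490000 → ($562000 − $490000) × 1.9% × 290/366 = $1083.9344
October 17 – December 31, 1996: 76 days, exemption $69000 → ($562000 − $69000) × 1.9% × 76/366 = $1945.0601
Total = $3028.9945

$3028.99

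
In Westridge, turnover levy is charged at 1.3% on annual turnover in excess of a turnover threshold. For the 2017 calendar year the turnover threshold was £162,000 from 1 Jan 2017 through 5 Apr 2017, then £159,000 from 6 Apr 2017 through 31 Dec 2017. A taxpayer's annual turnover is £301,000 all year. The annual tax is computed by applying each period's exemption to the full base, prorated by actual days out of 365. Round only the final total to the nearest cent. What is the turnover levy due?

1 Jan – 5 Apr 2017: 95 days, exemption £162,000 → (£301,000 − £162,000) × 1.3% × 95/365 = £470.3151
6 Apr – 31 Dec 2017: 270 days, exemption £159,000 → (£301,000 − £159,000) × 1.3% × 270/365 = £1,365.5342
Total = £1,835.8493

£1,835.85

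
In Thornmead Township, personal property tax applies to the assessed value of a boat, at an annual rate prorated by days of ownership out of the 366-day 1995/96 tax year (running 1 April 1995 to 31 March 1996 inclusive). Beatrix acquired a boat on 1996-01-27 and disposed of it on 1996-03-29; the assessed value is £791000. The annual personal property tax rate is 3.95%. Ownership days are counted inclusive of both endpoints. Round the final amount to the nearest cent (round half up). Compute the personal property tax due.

£5378.15

Days held (1996-01-27 to 1996-03-29): 63 out of 366
Tax = £791000 × 3.95% × 63/366 = £5378.1516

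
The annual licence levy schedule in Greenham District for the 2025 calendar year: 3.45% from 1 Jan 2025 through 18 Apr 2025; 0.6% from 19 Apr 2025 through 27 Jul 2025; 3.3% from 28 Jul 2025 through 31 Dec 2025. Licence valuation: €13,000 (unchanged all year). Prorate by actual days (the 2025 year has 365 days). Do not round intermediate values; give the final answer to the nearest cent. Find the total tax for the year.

€338.61

1 Jan – 18 Apr 2025: 108 days at 3.45% → €13,000 × 3.45% × 108/365 = €132.7068
19 Apr – 27 Jul 2025: 100 days at 0.6% → €13,000 × 0.6% × 100/365 = €21.3699
28 Jul – 31 Dec 2025: 157 days at 3.3% → €13,000 × 3.3% × 157/365 = €184.5288
Total = €338.6055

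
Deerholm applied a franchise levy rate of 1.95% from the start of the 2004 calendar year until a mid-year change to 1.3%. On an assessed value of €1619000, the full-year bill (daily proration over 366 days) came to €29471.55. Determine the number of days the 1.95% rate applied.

293 days

Let d = days at the first rate; then 366 − d days at the second rate.
€1619000 × [1.95%·d + 1.3%·(366−d)] / 366 = €29471.55
Solving gives d = 293, so the new rate took effect on October 20, 2004.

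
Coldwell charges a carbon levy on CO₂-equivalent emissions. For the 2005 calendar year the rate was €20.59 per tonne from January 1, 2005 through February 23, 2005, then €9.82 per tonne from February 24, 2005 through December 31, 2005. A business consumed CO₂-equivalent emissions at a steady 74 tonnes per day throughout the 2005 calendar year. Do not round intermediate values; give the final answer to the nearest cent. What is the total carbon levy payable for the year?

€308,275.12

January 1 – February 23, 2005: 54 days × 74 tonnes/day = 3,996 tonnes at €20.59/tonne → €82,277.64
February 24 – December 31, 2005: 311 days × 74 tonnes/day = 23,014 tonnes at €9.82/tonne → €225,997.48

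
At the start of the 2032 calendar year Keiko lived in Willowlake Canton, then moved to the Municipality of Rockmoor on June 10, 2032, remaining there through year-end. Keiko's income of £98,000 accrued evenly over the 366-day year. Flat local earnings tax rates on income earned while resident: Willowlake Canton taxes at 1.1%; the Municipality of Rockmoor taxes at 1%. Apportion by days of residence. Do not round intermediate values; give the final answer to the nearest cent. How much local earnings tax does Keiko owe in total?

Willowlake Canton, January 1 – June 9, 2032: 161 days → £98,000 × 1.1% × 161/366 = £474.2022
The Municipality of Rockmoor, June 10 – December 31, 2032: 205 days → £98,000 × 1% × 205/366 = £548.9071
Total = £1,023.1093

£1,023.11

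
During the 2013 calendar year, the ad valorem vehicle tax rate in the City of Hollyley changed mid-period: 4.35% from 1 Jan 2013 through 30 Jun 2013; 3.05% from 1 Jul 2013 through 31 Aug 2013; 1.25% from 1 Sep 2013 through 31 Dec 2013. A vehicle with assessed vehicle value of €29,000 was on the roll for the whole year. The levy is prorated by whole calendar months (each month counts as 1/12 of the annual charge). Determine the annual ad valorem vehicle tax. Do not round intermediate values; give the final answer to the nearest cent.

€899.00

1 Jan – 30 Jun 2013: 6 months at 4.35% → €29,000 × 4.35% × 6/12 = €630.7500
1 Jul – 31 Aug 2013: 2 months at 3.05% → €29,000 × 3.05% × 2/12 = €147.4167
1 Sep – 31 Dec 2013: 4 months at 1.25% → €29,000 × 1.25% × 4/12 = €120.8333
Total = €899.0000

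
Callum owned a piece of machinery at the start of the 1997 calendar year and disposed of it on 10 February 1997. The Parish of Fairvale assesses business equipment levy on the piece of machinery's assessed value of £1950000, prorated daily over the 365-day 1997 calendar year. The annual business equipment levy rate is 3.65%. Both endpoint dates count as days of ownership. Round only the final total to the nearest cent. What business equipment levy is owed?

Days held (1 January – 10 February 1997): 41 out of 365
Tax = £1950000 × 3.65% × 41/365 = £7995.0000

£7995.00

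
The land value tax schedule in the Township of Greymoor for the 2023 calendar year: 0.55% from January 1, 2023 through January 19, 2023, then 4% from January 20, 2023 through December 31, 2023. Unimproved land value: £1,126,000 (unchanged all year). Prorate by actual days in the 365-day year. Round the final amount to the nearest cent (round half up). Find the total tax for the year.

£43,017.83

January 1 – January 19, 2023: 19 days at 0.55% → £1,126,000 × 0.55% × 19/365 = £322.3753
January 20 – December 31, 2023: 346 days at 4% → £1,126,000 × 4% × 346/365 = £42,695.4521
Total = £43,017.8274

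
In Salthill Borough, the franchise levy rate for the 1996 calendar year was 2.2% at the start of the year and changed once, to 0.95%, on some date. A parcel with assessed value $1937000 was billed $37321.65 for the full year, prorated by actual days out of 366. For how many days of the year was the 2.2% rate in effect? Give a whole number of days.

Let d = days at the first rate; then 366 − d days at the second rate.
$1937000 × [2.2%·d + 0.95%·(366−d)] / 366 = $37321.65
Solving gives d = 286, so the new rate took effect on 13 October 1996.

286 days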